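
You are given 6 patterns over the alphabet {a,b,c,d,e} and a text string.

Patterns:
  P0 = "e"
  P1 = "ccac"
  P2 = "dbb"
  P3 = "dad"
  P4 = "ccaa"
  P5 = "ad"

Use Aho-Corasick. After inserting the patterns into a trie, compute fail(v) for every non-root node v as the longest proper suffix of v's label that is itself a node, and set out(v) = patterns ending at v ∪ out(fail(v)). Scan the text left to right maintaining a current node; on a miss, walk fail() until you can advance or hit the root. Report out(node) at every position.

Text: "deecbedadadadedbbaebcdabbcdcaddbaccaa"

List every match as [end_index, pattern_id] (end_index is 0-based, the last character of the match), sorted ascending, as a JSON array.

Build automaton:
Trie (insert patterns):
  n0 'ε': a→12 c→2 d→6 e→1
  n1 'e': ·  ←P0
  n2 'c': c→3
  n3 'cc': a→4
  n4 'cca': a→11 c→5
  n5 'ccac': ·  ←P1
  n6 'd': a→9 b→7
  n7 'db': b→8
  n8 'dbb': ·  ←P2
  n9 'da': d→10
  n10 'dad': ·  ←P3
  n11 'ccaa': ·  ←P4
  n12 'a': d→13
  n13 'ad': ·  ←P5

BFS fail/out derivation:
  fail(1) 'e': from fail(0)=0 chase 'e': 0 ⇒ 0;  out={0}∪out(0)={0}
  fail(2) 'c': from fail(0)=0 chase 'c': 0 ⇒ 0;  out=∅∪out(0)=∅
  fail(6) 'd': from fail(0)=0 chase 'd': 0 ⇒ 0;  out=∅∪out(0)=∅
  fail(12) 'a': from fail(0)=0 chase 'a': 0 ⇒ 0;  out=∅∪out(0)=∅
  fail(3) 'cc': from fail(2)=0 chase 'c': 0 ⇒ 2;  out=∅∪out(2)=∅
  fail(7) 'db': from fail(6)=0 chase 'b': 0 ⇒ 0;  out=∅∪out(0)=∅
  fail(9) 'da': from fail(6)=0 chase 'a': 0 ⇒ 12;  out=∅∪out(12)=∅
  fail(13) 'ad': from fail(12)=0 chase 'd': 0 ⇒ 6;  out={5}∪out(6)={5}
  fail(4) 'cca': from fail(3)=2 chase 'a': 2→0 ⇒ 12;  out=∅∪out(12)=∅
  fail(8) 'dbb': from fail(7)=0 chase 'b': 0 ⇒ 0;  out={2}∪out(0)={2}
  fail(10) 'dad': from fail(9)=12 chase 'd': 12 ⇒ 13;  out={3}∪out(13)={3,5}
  fail(5) 'ccac': from fail(4)=12 chase 'c': 12→0 ⇒ 2;  out={1}∪out(2)={1}
  fail(11) 'ccaa': from fail(4)=12 chase 'a': 12→0 ⇒ 12;  out={4}∪out(12)={4}

Text stream:
[0] read 'd'  n0⇒n6
[1] read 'e'  n6⇒n1 ·f  emit P0@[1:1]
[2] read 'e'  n1⇒n1 ·f  emit P0@[2:2]
[3] read 'c'  n1⇒n2 ·f
[4] read 'b'  n2⇒n0 ·f
[5] read 'e'  n0⇒n1  emit P0@[5:5]
[6] read 'd'  n1⇒n6 ·f
[7] read 'a'  n6⇒n9
[8] read 'd'  n9⇒n10  emit P3@[6:8],P5@[7:8]
[9] read 'a'  n10⇒n9 ·f
[10] read 'd'  n9⇒n10  emit P3@[8:10],P5@[9:10]
[11] read 'a'  n10⇒n9 ·f
[12] read 'd'  n9⇒n10  emit P3@[10:12],P5@[11:12]
[13] read 'e'  n10⇒n1 ·f  emit P0@[13:13]
[14] read 'd'  n1⇒n6 ·f
[15] read 'b'  n6⇒n7
[16] read 'b'  n7⇒n8  emit P2@[14:16]
[17] read 'a'  n8⇒n12 ·f
[18] read 'e'  n12⇒n1 ·f  emit P0@[18:18]
[19] read 'b'  n1⇒n0 ·f
[20] read 'c'  n0⇒n2
[21] read 'd'  n2⇒n6 ·f
[22] read 'a'  n6⇒n9
[23] read 'b'  n9⇒n0 ·f
[24] read 'b'  n0⇒n0
[25] read 'c'  n0⇒n2
[26] read 'd'  n2⇒n6 ·f
[27] read 'c'  n6⇒n2 ·f
[28] read 'a'  n2⇒n12 ·f
[29] read 'd'  n12⇒n13  emit P5@[28:29]
[30] read 'd'  n13⇒n6 ·f
[31] read 'b'  n6⇒n7
[32] read 'a'  n7⇒n12 ·f
[33] read 'c'  n12⇒n2 ·f
[34] read 'c'  n2⇒n3
[35] read 'a'  n3⇒n4
[36] read 'a'  n4⇒n11  emit P4@[33:36]

All matches (sorted): [[1,0],[2,0],[5,0],[8,3],[8,5],[10,3],[10,5],[12,3],[12,5],[13,0],[16,2],[18,0],[29,5],[36,4]]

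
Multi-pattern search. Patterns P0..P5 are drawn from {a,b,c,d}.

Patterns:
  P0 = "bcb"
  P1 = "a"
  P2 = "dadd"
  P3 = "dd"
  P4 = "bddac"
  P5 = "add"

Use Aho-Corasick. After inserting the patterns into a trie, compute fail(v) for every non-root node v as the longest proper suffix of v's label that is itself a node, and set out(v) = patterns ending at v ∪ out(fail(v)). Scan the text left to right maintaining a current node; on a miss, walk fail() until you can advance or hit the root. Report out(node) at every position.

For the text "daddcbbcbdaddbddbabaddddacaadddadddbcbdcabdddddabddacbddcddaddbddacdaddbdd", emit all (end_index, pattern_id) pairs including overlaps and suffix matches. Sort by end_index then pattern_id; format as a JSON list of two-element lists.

Build:
Trie (insert patterns):
  0='ε' goto a→4 b→1 d→5
  1='b' goto c→2 d→10
  2='bc' goto b→3
  3='bcb' goto ·  ←P0
  4='a' goto d→14  ←P1
  5='d' goto a→6 d→9
  6='da' goto d→7
  7='dad' goto d→8
  8='dadd' goto ·  ←P2
  9='dd' goto ·  ←P3
  10='bd' goto d→11
  11='bdd' goto a→12
  12='bdda' goto c→13
  13='bddac' goto ·  ←P4
  14='ad' goto d→15
  15='add' goto ·  ←P5

BFS fail/out derivation:
  n1('b'): parent n0 fail=0; on 'b' 0 → fail=0;  out ∅∪∅=∅
  n4('a'): parent n0 fail=0; on 'a' 0 → fail=0;  out {1}∪∅={1}
  n5('d'): parent n0 fail=0; on 'd' 0 → fail=0;  out ∅∪∅=∅
  n2('bc'): parent n1 fail=0; on 'c' 0 → fail=0;  out ∅∪∅=∅
  n6('da'): parent n5 fail=0; on 'a' 0 → fail=4;  out ∅∪{1}={1}
  n9('dd'): parent n5 fail=0; on 'd' 0 → fail=5;  out {3}∪∅={3}
  n10('bd'): parent n1 fail=0; on 'd' 0 → fail=5;  out ∅∪∅=∅
  n14('ad'): parent n4 fail=0; on 'd' 0 → fail=5;  out ∅∪∅=∅
  n3('bcb'): parent n2 fail=0; on 'b' 0 → fail=1;  out {0}∪∅={0}
  n7('dad'): parent n6 fail=4; on 'd' 4 → fail=14;  out ∅∪∅=∅
  n11('bdd'): parent n10 fail=5; on 'd' 5 → fail=9;  out ∅∪{3}={3}
  n15('add'): parent n14 fail=5; on 'd' 5 → fail=9;  out {5}∪{3}={3,5}
  n8('dadd'): parent n7 fail=14; on 'd' 14 → fail=15;  out {2}∪{3,5}={2,3,5}
  n12('bdda'): parent n11 fail=9; on 'a' 9→5 → fail=6;  out ∅∪{1}={1}
  n13('bddac'): parent n12 fail=6; on 'c' 6→4→0 → fail=0;  out {4}∪∅={4}

Run:
[0] read 'd'  n0⇒n5
[1] read 'a'  n5⇒n6  emit P1@[1:1]
[2] read 'd'  n6⇒n7
[3] read 'd'  n7⇒n8  emit P2@[0:3],P3@[2:3],P5@[1:3]
[4] read 'c'  n8⇒n0 ·f
[5] read 'b'  n0⇒n1
[6] read 'b'  n1⇒n1 ·f
[7] read 'c'  n1⇒n2
[8] read 'b'  n2⇒n3  emit P0@[6:8]
[9] read 'd'  n3⇒n10 ·f
[10] read 'a'  n10⇒n6 ·f  emit P1@[10:10]
[11] read 'd'  n6⇒n7
[12] read 'd'  n7⇒n8  emit P2@[9:12],P3@[11:12],P5@[10:12]
[13] read 'b'  n8⇒n1 ·f
[14] read 'd'  n1⇒n10
[15] read 'd'  n10⇒n11  emit P3@[14:15]
[16] read 'b'  n11⇒n1 ·f
[17] read 'a'  n1⇒n4 ·f  emit P1@[17:17]
[18] read 'b'  n4⇒n1 ·f
[19] read 'a'  n1⇒n4 ·f  emit P1@[19:19]
[20] read 'd'  n4⇒n14
[21] read 'd'  n14⇒n15  emit P3@[20:21],P5@[19:21]
[22] read 'd'  n15⇒n9 ·f  emit P3@[21:22]
[23] read 'd'  n9⇒n9 ·f  emit P3@[22:23]
[24] read 'a'  n9⇒n6 ·f  emit P1@[24:24]
[25] read 'c'  n6⇒n0 ·f
[26] read 'a'  n0⇒n4  emit P1@[26:26]
[27] read 'a'  n4⇒n4 ·f  emit P1@[27:27]
[28] read 'd'  n4⇒n14
[29] read 'd'  n14⇒n15  emit P3@[28:29],P5@[27:29]
[30] read 'd'  n15⇒n9 ·f  emit P3@[29:30]
[31] read 'a'  n9⇒n6 ·f  emit P1@[31:31]
[32] read 'd'  n6⇒n7
[33] read 'd'  n7⇒n8  emit P2@[30:33],P3@[32:33],P5@[31:33]
[34] read 'd'  n8⇒n9 ·f  emit P3@[33:34]
[35] read 'b'  n9⇒n1 ·f
[36] read 'c'  n1⇒n2
[37] read 'b'  n2⇒n3  emit P0@[35:37]
[38] read 'd'  n3⇒n10 ·f
[39] read 'c'  n10⇒n0 ·f
[40] read 'a'  n0⇒n4  emit P1@[40:40]
[41] read 'b'  n4⇒n1 ·f
[42] read 'd'  n1⇒n10
[43] read 'd'  n10⇒n11  emit P3@[42:43]
[44] read 'd'  n11⇒n9 ·f  emit P3@[43:44]
[45] read 'd'  n9⇒n9 ·f  emit P3@[44:45]
[46] read 'd'  n9⇒n9 ·f  emit P3@[45:46]
[47] read 'a'  n9⇒n6 ·f  emit P1@[47:47]
[48] read 'b'  n6⇒n1 ·f
[49] read 'd'  n1⇒n10
[50] read 'd'  n10⇒n11  emit P3@[49:50]
[51] read 'a'  n11⇒n12  emit P1@[51:51]
[52] read 'c'  n12⇒n13  emit P4@[48:52]
[53] read 'b'  n13⇒n1 ·f
[54] read 'd'  n1⇒n10
[55] read 'd'  n10⇒n11  emit P3@[54:55]
[56] read 'c'  n11⇒n0 ·f
[57] read 'd'  n0⇒n5
[58] read 'd'  n5⇒n9  emit P3@[57:58]
[59] read 'a'  n9⇒n6 ·f  emit P1@[59:59]
[60] read 'd'  n6⇒n7
[61] read 'd'  n7⇒n8  emit P2@[58:61],P3@[60:61],P5@[59:61]
[62] read 'b'  n8⇒n1 ·f
[63] read 'd'  n1⇒n10
[64] read 'd'  n10⇒n11  emit P3@[63:64]
[65] read 'a'  n11⇒n12  emit P1@[65:65]
[66] read 'c'  n12⇒n13  emit P4@[62:66]
[67] read 'd'  n13⇒n5 ·f
[68] read 'a'  n5⇒n6  emit P1@[68:68]
[69] read 'd'  n6⇒n7
[70] read 'd'  n7⇒n8  emit P2@[67:70],P3@[69:70],P5@[68:70]
[71] read 'b'  n8⇒n1 ·f
[72] read 'd'  n1⇒n10
[73] read 'd'  n10⇒n11  emit P3@[72:73]

Result: [[1,1],[3,2],[3,3],[3,5],[8,0],[10,1],[12,2],[12,3],[12,5],[15,3],[17,1],[19,1],[21,3],[21,5],[22,3],[23,3],[24,1],[26,1],[27,1],[29,3],[29,5],[30,3],[31,1],[33,2],[33,3],[33,5],[34,3],[37,0],[40,1],[43,3],[44,3],[45,3],[46,3],[47,1],[50,3],[51,1],[52,4],[55,3],[58,3],[59,1],[61,2],[61,3],[61,5],[64,3],[65,1],[66,4],[68,1],[70,2],[70,3],[70,5],[73,3]]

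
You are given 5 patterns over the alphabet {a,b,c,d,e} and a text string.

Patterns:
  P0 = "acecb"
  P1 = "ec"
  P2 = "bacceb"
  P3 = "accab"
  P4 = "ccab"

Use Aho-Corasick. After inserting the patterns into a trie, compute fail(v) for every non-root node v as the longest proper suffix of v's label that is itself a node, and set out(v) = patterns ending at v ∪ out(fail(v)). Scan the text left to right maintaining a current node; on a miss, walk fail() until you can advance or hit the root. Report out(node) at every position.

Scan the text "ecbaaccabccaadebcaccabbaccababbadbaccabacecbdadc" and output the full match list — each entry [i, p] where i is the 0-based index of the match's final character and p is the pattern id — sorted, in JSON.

Build automaton:
Trie nodes:
  n0 'ε': a→1 b→8 c→17 e→6
  n1 'a': c→2
  n2 'ac': c→14 e→3
  n3 'ace': c→4
  n4 'acec': b→5
  n5 'acecb': ·  [P0 ends]
  n6 'e': c→7
  n7 'ec': ·  [P1 ends]
  n8 'b': a→9
  n9 'ba': c→10
  n10 'bac': c→11
  n11 'bacc': e→12
  n12 'bacce': b→13
  n13 'bacceb': ·  [P2 ends]
  n14 'acc': a→15
  n15 'acca': b→16
  n16 'accab': ·  [P3 ends]
  n17 'c': c→18
  n18 'cc': a→19
  n19 'cca': b→20
  n20 'ccab': ·  [P4 ends]

Failure links (BFS by depth):
  fail(1) 'a': from fail(0)=0 chase 'a': 0 ⇒ 0;  out=∅∪out(0)=∅
  fail(6) 'e': from fail(0)=0 chase 'e': 0 ⇒ 0;  out=∅∪out(0)=∅
  fail(8) 'b': from fail(0)=0 chase 'b': 0 ⇒ 0;  out=∅∪out(0)=∅
  fail(17) 'c': from fail(0)=0 chase 'c': 0 ⇒ 0;  out=∅∪out(0)=∅
  fail(2) 'ac': from fail(1)=0 chase 'c': 0 ⇒ 17;  out=∅∪out(17)=∅
  fail(7) 'ec': from fail(6)=0 chase 'c': 0 ⇒ 17;  out={1}∪out(17)={1}
  fail(9) 'ba': from fail(8)=0 chase 'a': 0 ⇒ 1;  out=∅∪out(1)=∅
  fail(18) 'cc': from fail(17)=0 chase 'c': 0 ⇒ 17;  out=∅∪out(17)=∅
  fail(3) 'ace': from fail(2)=17 chase 'e': 17→0 ⇒ 6;  out=∅∪out(6)=∅
  fail(10) 'bac': from fail(9)=1 chase 'c': 1 ⇒ 2;  out=∅∪out(2)=∅
  fail(14) 'acc': from fail(2)=17 chase 'c': 17 ⇒ 18;  out=∅∪out(18)=∅
  fail(19) 'cca': from fail(18)=17 chase 'a': 17→0 ⇒ 1;  out=∅∪out(1)=∅
  fail(4) 'acec': from fail(3)=6 chase 'c': 6 ⇒ 7;  out=∅∪out(7)={1}
  fail(11) 'bacc': from fail(10)=2 chase 'c': 2 ⇒ 14;  out=∅∪out(14)=∅
  fail(15) 'acca': from fail(14)=18 chase 'a': 18 ⇒ 19;  out=∅∪out(19)=∅
  fail(20) 'ccab': from fail(19)=1 chase 'b': 1→0 ⇒ 8;  out={4}∪out(8)={4}
  fail(5) 'acecb': from fail(4)=7 chase 'b': 7→17→0 ⇒ 8;  out={0}∪out(8)={0}
  fail(12) 'bacce': from fail(11)=14 chase 'e': 14→18→17→0 ⇒ 6;  out=∅∪out(6)=∅
  fail(16) 'accab': from fail(15)=19 chase 'b': 19 ⇒ 20;  out={3}∪out(20)={3,4}
  fail(13) 'bacceb': from fail(12)=6 chase 'b': 6→0 ⇒ 8;  out={2}∪out(8)={2}

Text stream:
pos 0 'e': at 6
pos 1 'c': at 7  emit P1@[0:1]
pos 2 'b': at 8 ·f
pos 3 'a': at 9
pos 4 'a': at 1 ·f
pos 5 'c': at 2
pos 6 'c': at 14
pos 7 'a': at 15
pos 8 'b': at 16  emit P3@[4:8],P4@[5:8]
pos 9 'c': at 17 ·f
pos 10 'c': at 18
pos 11 'a': at 19
pos 12 'a': at 1 ·f
pos 13 'd': at 0 ·f
pos 14 'e': at 6
pos 15 'b': at 8 ·f
pos 16 'c': at 17 ·f
pos 17 'a': at 1 ·f
pos 18 'c': at 2
pos 19 'c': at 14
pos 20 'a': at 15
pos 21 'b': at 16  emit P3@[17:21],P4@[18:21]
pos 22 'b': at 8 ·f
pos 23 'a': at 9
pos 24 'c': at 10
pos 25 'c': at 11
pos 26 'a': at 15 ·f
pos 27 'b': at 16  emit P3@[23:27],P4@[24:27]
pos 28 'a': at 9 ·f
pos 29 'b': at 8 ·f
pos 30 'b': at 8 ·f
pos 31 'a': at 9
pos 32 'd': at 0 ·f
pos 33 'b': at 8
pos 34 'a': at 9
pos 35 'c': at 10
pos 36 'c': at 11
pos 37 'a': at 15 ·f
pos 38 'b': at 16  emit P3@[34:38],P4@[35:38]
pos 39 'a': at 9 ·f
pos 40 'c': at 10
pos 41 'e': at 3 ·f
pos 42 'c': at 4  emit P1@[41:42]
pos 43 'b': at 5  emit P0@[39:43]
pos 44 'd': at 0 ·f
pos 45 'a': at 1
pos 46 'd': at 0 ·f
pos 47 'c': at 17

Result: [[1,1],[8,3],[8,4],[21,3],[21,4],[27,3],[27,4],[38,3],[38,4],[42,1],[43,0]]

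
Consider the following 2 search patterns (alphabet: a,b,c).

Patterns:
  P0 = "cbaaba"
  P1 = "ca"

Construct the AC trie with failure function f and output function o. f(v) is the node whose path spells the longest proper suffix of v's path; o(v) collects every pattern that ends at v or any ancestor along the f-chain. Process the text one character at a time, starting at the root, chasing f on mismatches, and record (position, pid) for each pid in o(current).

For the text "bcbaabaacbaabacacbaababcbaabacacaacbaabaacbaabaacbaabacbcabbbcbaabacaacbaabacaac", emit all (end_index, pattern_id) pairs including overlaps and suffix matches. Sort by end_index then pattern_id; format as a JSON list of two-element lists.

Build automaton:
Trie nodes:
  n0 'ε': c→1
  n1 'c': a→7 b→2
  n2 'cb': a→3
  n3 'cba': a→4
  n4 'cbaa': b→5
  n5 'cbaab': a→6
  n6 'cbaaba': ·  [P0 ends]
  n7 'ca': ·  [P1 ends]

BFS fail/out derivation:
  fail(1) 'c': from fail(0)=0 chase 'c': 0 ⇒ 0;  out=∅∪out(0)=∅
  fail(2) 'cb': from fail(1)=0 chase 'b': 0 ⇒ 0;  out=∅∪out(0)=∅
  fail(7) 'ca': from fail(1)=0 chase 'a': 0 ⇒ 0;  out={1}∪out(0)={1}
  fail(3) 'cba': from fail(2)=0 chase 'a': 0 ⇒ 0;  out=∅∪out(0)=∅
  fail(4) 'cbaa': from fail(3)=0 chase 'a': 0 ⇒ 0;  out=∅∪out(0)=∅
  fail(5) 'cbaab': from fail(4)=0 chase 'b': 0 ⇒ 0;  out=∅∪out(0)=∅
  fail(6) 'cbaaba': from fail(5)=0 chase 'a': 0 ⇒ 0;  out={0}∪out(0)={0}

Text stream:
[0] read 'b'  n0⇒n0
[1] read 'c'  n0⇒n1
[2] read 'b'  n1⇒n2
[3] read 'a'  n2⇒n3
[4] read 'a'  n3⇒n4
[5] read 'b'  n4⇒n5
[6] read 'a'  n5⇒n6  emit P0@[1:6]
[7] read 'a'  n6⇒n0 (fail-walked)
[8] read 'c'  n0⇒n1
[9] read 'b'  n1⇒n2
[10] read 'a'  n2⇒n3
[11] read 'a'  n3⇒n4
[12] read 'b'  n4⇒n5
[13] read 'a'  n5⇒n6  emit P0@[8:13]
[14] read 'c'  n6⇒n1 (fail-walked)
[15] read 'a'  n1⇒n7  emit P1@[14:15]
[16] read 'c'  n7⇒n1 (fail-walked)
[17] read 'b'  n1⇒n2
[18] read 'a'  n2⇒n3
[19] read 'a'  n3⇒n4
[20] read 'b'  n4⇒n5
[21] read 'a'  n5⇒n6  emit P0@[16:21]
[22] read 'b'  n6⇒n0 (fail-walked)
[23] read 'c'  n0⇒n1
[24] read 'b'  n1⇒n2
[25] read 'a'  n2⇒n3
[26] read 'a'  n3⇒n4
[27] read 'b'  n4⇒n5
[28] read 'a'  n5⇒n6  emit P0@[23:28]
[29] read 'c'  n6⇒n1 (fail-walked)
[30] read 'a'  n1⇒n7  emit P1@[29:30]
[31] read 'c'  n7⇒n1 (fail-walked)
[32] read 'a'  n1⇒n7  emit P1@[31:32]
[33] read 'a'  n7⇒n0 (fail-walked)
[34] read 'c'  n0⇒n1
[35] read 'b'  n1⇒n2
[36] read 'a'  n2⇒n3
[37] read 'a'  n3⇒n4
[38] read 'b'  n4⇒n5
[39] read 'a'  n5⇒n6  emit P0@[34:39]
[40] read 'a'  n6⇒n0 (fail-walked)
[41] read 'c'  n0⇒n1
[42] read 'b'  n1⇒n2
[43] read 'a'  n2⇒n3
[44] read 'a'  n3⇒n4
[45] read 'b'  n4⇒n5
[46] read 'a'  n5⇒n6  emit P0@[41:46]
[47] read 'a'  n6⇒n0 (fail-walked)
[48] read 'c'  n0⇒n1
[49] read 'b'  n1⇒n2
[50] read 'a'  n2⇒n3
[51] read 'a'  n3⇒n4
[52] read 'b'  n4⇒n5
[53] read 'a'  n5⇒n6  emit P0@[48:53]
[54] read 'c'  n6⇒n1 (fail-walked)
[55] read 'b'  n1⇒n2
[56] read 'c'  n2⇒n1 (fail-walked)
[57] read 'a'  n1⇒n7  emit P1@[56:57]
[58] read 'b'  n7⇒n0 (fail-walked)
[59] read 'b'  n0⇒n0
[60] read 'b'  n0⇒n0
[61] read 'c'  n0⇒n1
[62] read 'b'  n1⇒n2
[63] read 'a'  n2⇒n3
[64] read 'a'  n3⇒n4
[65] read 'b'  n4⇒n5
[66] read 'a'  n5⇒n6  emit P0@[61:66]
[67] read 'c'  n6⇒n1 (fail-walked)
[68] read 'a'  n1⇒n7  emit P1@[67:68]
[69] read 'a'  n7⇒n0 (fail-walked)
[70] read 'c'  n0⇒n1
[71] read 'b'  n1⇒n2
[72] read 'a'  n2⇒n3
[73] read 'a'  n3⇒n4
[74] read 'b'  n4⇒n5
[75] read 'a'  n5⇒n6  emit P0@[70:75]
[76] read 'c'  n6⇒n1 (fail-walked)
[77] read 'a'  n1⇒n7  emit P1@[76:77]
[78] read 'a'  n7⇒n0 (fail-walked)
[79] read 'c'  n0⇒n1

Matches: [[6,0],[13,0],[15,1],[21,0],[28,0],[30,1],[32,1],[39,0],[46,0],[53,0],[57,1],[66,0],[68,1],[75,0],[77,1]]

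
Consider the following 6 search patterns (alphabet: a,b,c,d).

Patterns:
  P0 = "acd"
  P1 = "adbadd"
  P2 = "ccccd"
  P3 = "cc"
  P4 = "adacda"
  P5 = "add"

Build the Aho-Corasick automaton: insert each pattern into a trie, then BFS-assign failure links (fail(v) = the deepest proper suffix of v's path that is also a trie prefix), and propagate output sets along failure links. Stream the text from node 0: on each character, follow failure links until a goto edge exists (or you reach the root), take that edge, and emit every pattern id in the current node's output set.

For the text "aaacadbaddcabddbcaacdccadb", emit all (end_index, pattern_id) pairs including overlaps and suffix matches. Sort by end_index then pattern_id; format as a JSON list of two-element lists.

Build:
Trie (insert patterns):
  0='ε' goto a→1 c→9
  1='a' goto c→2 d→4
  2='ac' goto d→3
  3='acd' goto ·  [P0 ends]
  4='ad' goto a→14 b→5 d→18
  5='adb' goto a→6
  6='adba' goto d→7
  7='adbad' goto d→8
  8='adbadd' goto ·  [P1 ends]
  9='c' goto c→10
  10='cc' goto c→11  [P3 ends]
  11='ccc' goto c→12
  12='cccc' goto d→13
  13='ccccd' goto ·  [P2 ends]
  14='ada' goto c→15
  15='adac' goto d→16
  16='adacd' goto a→17
  17='adacda' goto ·  [P4 ends]
  18='add' goto ·  [P5 ends]

BFS fail/out derivation:
  fail(1) 'a': from fail(0)=0 chase 'a': 0 ⇒ 0;  out=∅∪out(0)=∅
  fail(9) 'c': from fail(0)=0 chase 'c': 0 ⇒ 0;  out=∅∪out(0)=∅
  fail(2) 'ac': from fail(1)=0 chase 'c': 0 ⇒ 9;  out=∅∪out(9)=∅
  fail(4) 'ad': from fail(1)=0 chase 'd': 0 ⇒ 0;  out=∅∪out(0)=∅
  fail(10) 'cc': from fail(9)=0 chase 'c': 0 ⇒ 9;  out={3}∪out(9)={3}
  fail(3) 'acd': from fail(2)=9 chase 'd': 9→0 ⇒ 0;  out={0}∪out(0)={0}
  fail(5) 'adb': from fail(4)=0 chase 'b': 0 ⇒ 0;  out=∅∪out(0)=∅
  fail(11) 'ccc': from fail(10)=9 chase 'c': 9 ⇒ 10;  out=∅∪out(10)={3}
  fail(14) 'ada': from fail(4)=0 chase 'a': 0 ⇒ 1;  out=∅∪out(1)=∅
  fail(18) 'add': from fail(4)=0 chase 'd': 0 ⇒ 0;  out={5}∪out(0)={5}
  fail(6) 'adba': from fail(5)=0 chase 'a': 0 ⇒ 1;  out=∅∪out(1)=∅
  fail(12) 'cccc': from fail(11)=10 chase 'c': 10 ⇒ 11;  out=∅∪out(11)={3}
  fail(15) 'adac': from fail(14)=1 chase 'c': 1 ⇒ 2;  out=∅∪out(2)=∅
  fail(7) 'adbad': from fail(6)=1 chase 'd': 1 ⇒ 4;  out=∅∪out(4)=∅
  fail(13) 'ccccd': from fail(12)=11 chase 'd': 11→10→9→0 ⇒ 0;  out={2}∪out(0)={2}
  fail(16) 'adacd': from fail(15)=2 chase 'd': 2 ⇒ 3;  out=∅∪out(3)={0}
  fail(8) 'adbadd': from fail(7)=4 chase 'd': 4 ⇒ 18;  out={1}∪out(18)={1,5}
  fail(17) 'adacda': from fail(16)=3 chase 'a': 3→0 ⇒ 1;  out={4}∪out(1)={4}

Scan:
i=0 'a': node 0→1
i=1 'a': node 1→1 (via fail)
i=2 'a': node 1→1 (via fail)
i=3 'c': node 1→2
i=4 'a': node 2→1 (via fail)
i=5 'd': node 1→4
i=6 'b': node 4→5
i=7 'a': node 5→6
i=8 'd': node 6→7
i=9 'd': node 7→8  emit P1@[4:9],P5@[7:9]
i=10 'c': node 8→9 (via fail)
i=11 'a': node 9→1 (via fail)
i=12 'b': node 1→0 (via fail)
i=13 'd': node 0→0
i=14 'd': node 0→0
i=15 'b': node 0→0
i=16 'c': node 0→9
i=17 'a': node 9→1 (via fail)
i=18 'a': node 1→1 (via fail)
i=19 'c': node 1→2
i=20 'd': node 2→3  emit P0@[18:20]
i=21 'c': node 3→9 (via fail)
i=22 'c': node 9→10  emit P3@[21:22]
i=23 'a': node 10→1 (via fail)
i=24 'd': node 1→4
i=25 'b': node 4→5

Matches: [[9,1],[9,5],[20,0],[22,3]]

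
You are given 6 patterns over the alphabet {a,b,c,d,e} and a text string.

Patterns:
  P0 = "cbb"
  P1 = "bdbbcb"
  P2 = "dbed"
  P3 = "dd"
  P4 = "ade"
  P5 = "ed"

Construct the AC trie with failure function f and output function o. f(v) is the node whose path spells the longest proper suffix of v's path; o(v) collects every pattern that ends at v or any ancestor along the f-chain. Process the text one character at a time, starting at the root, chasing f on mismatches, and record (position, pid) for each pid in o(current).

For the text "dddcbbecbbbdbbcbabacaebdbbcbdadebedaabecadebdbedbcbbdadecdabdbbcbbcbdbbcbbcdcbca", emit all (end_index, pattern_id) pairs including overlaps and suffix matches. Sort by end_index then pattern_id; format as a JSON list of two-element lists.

Construct AC machine:
Trie (insert patterns):
  0='ε' goto a→15 b→4 c→1 d→10 e→18
  1='c' goto b→2
  2='cb' goto b→3
  3='cbb' goto ·  ←P0
  4='b' goto d→5
  5='bd' goto b→6
  6='bdb' goto b→7
  7='bdbb' goto c→8
  8='bdbbc' goto b→9
  9='bdbbcb' goto ·  ←P1
  10='d' goto b→11 d→14
  11='db' goto e→12
  12='dbe' goto d→13
  13='dbed' goto ·  ←P2
  14='dd' goto ·  ←P3
  15='a' goto d→16
  16='ad' goto e→17
  17='ade' goto ·  ←P4
  18='e' goto d→19
  19='ed' goto ·  ←P5

Failure links (BFS by depth):
  n1('c'): parent n0 fail=0; on 'c' 0 → fail=0;  out ∅∪∅=∅
  n4('b'): parent n0 fail=0; on 'b' 0 → fail=0;  out ∅∪∅=∅
  n10('d'): parent n0 fail=0; on 'd' 0 → fail=0;  out ∅∪∅=∅
  n15('a'): parent n0 fail=0; on 'a' 0 → fail=0;  out ∅∪∅=∅
  n18('e'): parent n0 fail=0; on 'e' 0 → fail=0;  out ∅∪∅=∅
  n2('cb'): parent n1 fail=0; on 'b' 0 → fail=4;  out ∅∪∅=∅
  n5('bd'): parent n4 fail=0; on 'd' 0 → fail=10;  out ∅∪∅=∅
  n11('db'): parent n10 fail=0; on 'b' 0 → fail=4;  out ∅∪∅=∅
  n14('dd'): parent n10 fail=0; on 'd' 0 → fail=10;  out {3}∪∅={3}
  n16('ad'): parent n15 fail=0; on 'd' 0 → fail=10;  out ∅∪∅=∅
  n19('ed'): parent n18 fail=0; on 'd' 0 → fail=10;  out {5}∪∅={5}
  n3('cbb'): parent n2 fail=4; on 'b' 4→0 → fail=4;  out {0}∪∅={0}
  n6('bdb'): parent n5 fail=10; on 'b' 10 → fail=11;  out ∅∪∅=∅
  n12('dbe'): parent n11 fail=4; on 'e' 4→0 → fail=18;  out ∅∪∅=∅
  n17('ade'): parent n16 fail=10; on 'e' 10→0 → fail=18;  out {4}∪∅={4}
  n7('bdbb'): parent n6 fail=11; on 'b' 11→4→0 → fail=4;  out ∅∪∅=∅
  n13('dbed'): parent n12 fail=18; on 'd' 18 → fail=19;  out {2}∪{5}={2,5}
  n8('bdbbc'): parent n7 fail=4; on 'c' 4→0 → fail=1;  out ∅∪∅=∅
  n9('bdbbcb'): parent n8 fail=1; on 'b' 1 → fail=2;  out {1}∪∅={1}

Scan:
i=0 'd': node 0→10
i=1 'd': node 10→14  → match P3@[0:1]
i=2 'd': node 14→14 (fail-walked)  → match P3@[1:2]
i=3 'c': node 14→1 (fail-walked)
i=4 'b': node 1→2
i=5 'b': node 2→3  → match P0@[3:5]
i=6 'e': node 3→18 (fail-walked)
i=7 'c': node 18→1 (fail-walked)
i=8 'b': node 1→2
i=9 'b': node 2→3  → match P0@[7:9]
i=10 'b': node 3→4 (fail-walked)
i=11 'd': node 4→5
i=12 'b': node 5→6
i=13 'b': node 6→7
i=14 'c': node 7→8
i=15 'b': node 8→9  → match P1@[10:15]
i=16 'a': node 9→15 (fail-walked)
i=17 'b': node 15→4 (fail-walked)
i=18 'a': node 4→15 (fail-walked)
i=19 'c': node 15→1 (fail-walked)
i=20 'a': node 1→15 (fail-walked)
i=21 'e': node 15→18 (fail-walked)
i=22 'b': node 18→4 (fail-walked)
i=23 'd': node 4→5
i=24 'b': node 5→6
i=25 'b': node 6→7
i=26 'c': node 7→8
i=27 'b': node 8→9  → match P1@[22:27]
i=28 'd': node 9→5 (fail-walked)
i=29 'a': node 5→15 (fail-walked)
i=30 'd': node 15→16
i=31 'e': node 16→17  → match P4@[29:31]
i=32 'b': node 17→4 (fail-walked)
i=33 'e': node 4→18 (fail-walked)
i=34 'd': node 18→19  → match P5@[33:34]
i=35 'a': node 19→15 (fail-walked)
i=36 'a': node 15→15 (fail-walked)
i=37 'b': node 15→4 (fail-walked)
i=38 'e': node 4→18 (fail-walked)
i=39 'c': node 18→1 (fail-walked)
i=40 'a': node 1→15 (fail-walked)
i=41 'd': node 15→16
i=42 'e': node 16→17  → match P4@[40:42]
i=43 'b': node 17→4 (fail-walked)
i=44 'd': node 4→5
i=45 'b': node 5→6
i=46 'e': node 6→12 (fail-walked)
i=47 'd': node 12→13  → match P2@[44:47],P5@[46:47]
i=48 'b': node 13→11 (fail-walked)
i=49 'c': node 11→1 (fail-walked)
i=50 'b': node 1→2
i=51 'b': node 2→3  → match P0@[49:51]
i=52 'd': node 3→5 (fail-walked)
i=53 'a': node 5→15 (fail-walked)
i=54 'd': node 15→16
i=55 'e': node 16→17  → match P4@[53:55]
i=56 'c': node 17→1 (fail-walked)
i=57 'd': node 1→10 (fail-walked)
i=58 'a': node 10→15 (fail-walked)
i=59 'b': node 15→4 (fail-walked)
i=60 'd': node 4→5
i=61 'b': node 5→6
i=62 'b': node 6→7
i=63 'c': node 7→8
i=64 'b': node 8→9  → match P1@[59:64]
i=65 'b': node 9→3 (fail-walked)  → match P0@[63:65]
i=66 'c': node 3→1 (fail-walked)
i=67 'b': node 1→2
i=68 'd': node 2→5 (fail-walked)
i=69 'b': node 5→6
i=70 'b': node 6→7
i=71 'c': node 7→8
i=72 'b': node 8→9  → match P1@[67:72]
i=73 'b': node 9→3 (fail-walked)  → match P0@[71:73]
i=74 'c': node 3→1 (fail-walked)
i=75 'd': node 1→10 (fail-walked)
i=76 'c': node 10→1 (fail-walked)
i=77 'b': node 1→2
i=78 'c': node 2→1 (fail-walked)
i=79 'a': node 1→15 (fail-walked)

Result: [[1,3],[2,3],[5,0],[9,0],[15,1],[27,1],[31,4],[34,5],[42,4],[47,2],[47,5],[51,0],[55,4],[64,1],[65,0],[72,1],[73,0]]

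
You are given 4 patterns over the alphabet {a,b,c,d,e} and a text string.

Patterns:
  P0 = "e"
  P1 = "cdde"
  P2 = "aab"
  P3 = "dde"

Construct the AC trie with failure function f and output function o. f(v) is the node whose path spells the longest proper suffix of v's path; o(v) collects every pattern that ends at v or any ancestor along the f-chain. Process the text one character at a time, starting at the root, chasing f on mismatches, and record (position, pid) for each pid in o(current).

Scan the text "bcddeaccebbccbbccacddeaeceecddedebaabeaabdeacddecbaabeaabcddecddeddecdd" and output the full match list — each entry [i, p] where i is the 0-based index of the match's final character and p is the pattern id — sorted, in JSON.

Build:
Trie nodes:
  n0 'ε': a→6 c→2 d→9 e→1
  n1 'e': ·  ←P0
  n2 'c': d→3
  n3 'cd': d→4
  n4 'cdd': e→5
  n5 'cdde': ·  ←P1
  n6 'a': a→7
  n7 'aa': b→8
  n8 'aab': ·  ←P2
  n9 'd': d→10
  n10 'dd': e→11
  n11 'dde': ·  ←P3

Failure links (BFS by depth):
  fail(1) 'e': from fail(0)=0 chase 'e': 0 ⇒ 0;  out={0}∪out(0)={0}
  fail(2) 'c': from fail(0)=0 chase 'c': 0 ⇒ 0;  out=∅∪out(0)=∅
  fail(6) 'a': from fail(0)=0 chase 'a': 0 ⇒ 0;  out=∅∪out(0)=∅
  fail(9) 'd': from fail(0)=0 chase 'd': 0 ⇒ 0;  out=∅∪out(0)=∅
  fail(3) 'cd': from fail(2)=0 chase 'd': 0 ⇒ 9;  out=∅∪out(9)=∅
  fail(7) 'aa': from fail(6)=0 chase 'a': 0 ⇒ 6;  out=∅∪out(6)=∅
  fail(10) 'dd': from fail(9)=0 chase 'd': 0 ⇒ 9;  out=∅∪out(9)=∅
  fail(4) 'cdd': from fail(3)=9 chase 'd': 9 ⇒ 10;  out=∅∪out(10)=∅
  fail(8) 'aab': from fail(7)=6 chase 'b': 6→0 ⇒ 0;  out={2}∪out(0)={2}
  fail(11) 'dde': from fail(10)=9 chase 'e': 9→0 ⇒ 1;  out={3}∪out(1)={0,3}
  fail(5) 'cdde': from fail(4)=10 chase 'e': 10 ⇒ 11;  out={1}∪out(11)={0,1,3}

Scan:
i=0 'b': node 0→0
i=1 'c': node 0→2
i=2 'd': node 2→3
i=3 'd': node 3→4
i=4 'e': node 4→5  ** P0@[4:4],P1@[1:4],P3@[2:4]
i=5 'a': node 5→6 (via fail)
i=6 'c': node 6→2 (via fail)
i=7 'c': node 2→2 (via fail)
i=8 'e': node 2→1 (via fail)  ** P0@[8:8]
i=9 'b': node 1→0 (via fail)
i=10 'b': node 0→0
i=11 'c': node 0→2
i=12 'c': node 2→2 (via fail)
i=13 'b': node 2→0 (via fail)
i=14 'b': node 0→0
i=15 'c': node 0→2
i=16 'c': node 2→2 (via fail)
i=17 'a': node 2→6 (via fail)
i=18 'c': node 6→2 (via fail)
i=19 'd': node 2→3
i=20 'd': node 3→4
i=21 'e': node 4→5  ** P0@[21:21],P1@[18:21],P3@[19:21]
i=22 'a': node 5→6 (via fail)
i=23 'e': node 6→1 (via fail)  ** P0@[23:23]
i=24 'c': node 1→2 (via fail)
i=25 'e': node 2→1 (via fail)  ** P0@[25:25]
i=26 'e': node 1→1 (via fail)  ** P0@[26:26]
i=27 'c': node 1→2 (via fail)
i=28 'd': node 2→3
i=29 'd': node 3→4
i=30 'e': node 4→5  ** P0@[30:30],P1@[27:30],P3@[28:30]
i=31 'd': node 5→9 (via fail)
i=32 'e': node 9→1 (via fail)  ** P0@[32:32]
i=33 'b': node 1→0 (via fail)
i=34 'a': node 0→6
i=35 'a': node 6→7
i=36 'b': node 7→8  ** P2@[34:36]
i=37 'e': node 8→1 (via fail)  ** P0@[37:37]
i=38 'a': node 1→6 (via fail)
i=39 'a': node 6→7
i=40 'b': node 7→8  ** P2@[38:40]
i=41 'd': node 8→9 (via fail)
i=42 'e': node 9→1 (via fail)  ** P0@[42:42]
i=43 'a': node 1→6 (via fail)
i=44 'c': node 6→2 (via fail)
i=45 'd': node 2→3
i=46 'd': node 3→4
i=47 'e': node 4→5  ** P0@[47:47],P1@[44:47],P3@[45:47]
i=48 'c': node 5→2 (via fail)
i=49 'b': node 2→0 (via fail)
i=50 'a': node 0→6
i=51 'a': node 6→7
i=52 'b': node 7→8  ** P2@[50:52]
i=53 'e': node 8→1 (via fail)  ** P0@[53:53]
i=54 'a': node 1→6 (via fail)
i=55 'a': node 6→7
i=56 'b': node 7→8  ** P2@[54:56]
i=57 'c': node 8→2 (via fail)
i=58 'd': node 2→3
i=59 'd': node 3→4
i=60 'e': node 4→5  ** P0@[60:60],P1@[57:60],P3@[58:60]
i=61 'c': node 5→2 (via fail)
i=62 'd': node 2→3
i=63 'd': node 3→4
i=64 'e': node 4→5  ** P0@[64:64],P1@[61:64],P3@[62:64]
i=65 'd': node 5→9 (via fail)
i=66 'd': node 9→10
i=67 'e': node 10→11  ** P0@[67:67],P3@[65:67]
i=68 'c': node 11→2 (via fail)
i=69 'd': node 2→3
i=70 'd': node 3→4

All matches (sorted): [[4,0],[4,1],[4,3],[8,0],[21,0],[21,1],[21,3],[23,0],[25,0],[26,0],[30,0],[30,1],[30,3],[32,0],[36,2],[37,0],[40,2],[42,0],[47,0],[47,1],[47,3],[52,2],[53,0],[56,2],[60,0],[60,1],[60,3],[64,0],[64,1],[64,3],[67,0],[67,3]]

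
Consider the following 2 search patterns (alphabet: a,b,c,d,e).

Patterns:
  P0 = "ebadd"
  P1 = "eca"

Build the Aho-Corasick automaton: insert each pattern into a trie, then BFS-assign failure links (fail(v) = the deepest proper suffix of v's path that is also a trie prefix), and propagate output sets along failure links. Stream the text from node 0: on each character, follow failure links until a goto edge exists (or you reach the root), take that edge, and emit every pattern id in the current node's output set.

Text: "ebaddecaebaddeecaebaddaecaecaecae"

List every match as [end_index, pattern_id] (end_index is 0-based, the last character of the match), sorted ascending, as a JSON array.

Build:
Trie nodes:
  0='ε' goto e→1
  1='e' goto b→2 c→6
  2='eb' goto a→3
  3='eba' goto d→4
  4='ebad' goto d→5
  5='ebadd' goto ·  ←P0
  6='ec' goto a→7
  7='eca' goto ·  ←P1

Failure links (BFS by depth):
  n1('e'): parent n0 fail=0; on 'e' 0 → fail=0;  out ∅∪∅=∅
  n2('eb'): parent n1 fail=0; on 'b' 0 → fail=0;  out ∅∪∅=∅
  n6('ec'): parent n1 fail=0; on 'c' 0 → fail=0;  out ∅∪∅=∅
  n3('eba'): parent n2 fail=0; on 'a' 0 → fail=0;  out ∅∪∅=∅
  n7('eca'): parent n6 fail=0; on 'a' 0 → fail=0;  out {1}∪∅={1}
  n4('ebad'): parent n3 fail=0; on 'd' 0 → fail=0;  out ∅∪∅=∅
  n5('ebadd'): parent n4 fail=0; on 'd' 0 → fail=0;  out {0}∪∅={0}

Scan:
[0] read 'e'  n0⇒n1
[1] read 'b'  n1⇒n2
[2] read 'a'  n2⇒n3
[3] read 'd'  n3⇒n4
[4] read 'd'  n4⇒n5  ** P0@[0:4]
[5] read 'e'  n5⇒n1 (via fail)
[6] read 'c'  n1⇒n6
[7] read 'a'  n6⇒n7  ** P1@[5:7]
[8] read 'e'  n7⇒n1 (via fail)
[9] read 'b'  n1⇒n2
[10] read 'a'  n2⇒n3
[11] read 'd'  n3⇒n4
[12] read 'd'  n4⇒n5  ** P0@[8:12]
[13] read 'e'  n5⇒n1 (via fail)
[14] read 'e'  n1⇒n1 (via fail)
[15] read 'c'  n1⇒n6
[16] read 'a'  n6⇒n7  ** P1@[14:16]
[17] read 'e'  n7⇒n1 (via fail)
[18] read 'b'  n1⇒n2
[19] read 'a'  n2⇒n3
[20] read 'd'  n3⇒n4
[21] read 'd'  n4⇒n5  ** P0@[17:21]
[22] read 'a'  n5⇒n0 (via fail)
[23] read 'e'  n0⇒n1
[24] read 'c'  n1⇒n6
[25] read 'a'  n6⇒n7  ** P1@[23:25]
[26] read 'e'  n7⇒n1 (via fail)
[27] read 'c'  n1⇒n6
[28] read 'a'  n6⇒n7  ** P1@[26:28]
[29] read 'e'  n7⇒n1 (via fail)
[30] read 'c'  n1⇒n6
[31] read 'a'  n6⇒n7  ** P1@[29:31]
[32] read 'e'  n7⇒n1 (via fail)

Matches: [[4,0],[7,1],[12,0],[16,1],[21,0],[25,1],[28,1],[31,1]]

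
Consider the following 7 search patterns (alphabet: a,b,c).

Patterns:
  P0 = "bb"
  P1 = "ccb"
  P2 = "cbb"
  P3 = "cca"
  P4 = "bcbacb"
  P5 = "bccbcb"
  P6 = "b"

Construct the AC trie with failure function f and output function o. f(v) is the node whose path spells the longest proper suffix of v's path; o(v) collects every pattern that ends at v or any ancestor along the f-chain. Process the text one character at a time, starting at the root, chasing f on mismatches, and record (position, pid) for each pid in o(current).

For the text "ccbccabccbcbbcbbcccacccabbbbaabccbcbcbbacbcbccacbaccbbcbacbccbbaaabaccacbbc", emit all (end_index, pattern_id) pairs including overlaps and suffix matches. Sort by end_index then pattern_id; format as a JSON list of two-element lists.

Build automaton:
Trie nodes:
  n0 'ε': b→1 c→3
  n1 'b': b→2 c→9  [P6 ends]
  n2 'bb': ·  [P0 ends]
  n3 'c': b→6 c→4
  n4 'cc': a→8 b→5
  n5 'ccb': ·  [P1 ends]
  n6 'cb': b→7
  n7 'cbb': ·  [P2 ends]
  n8 'cca': ·  [P3 ends]
  n9 'bc': b→10 c→14
  n10 'bcb': a→11
  n11 'bcba': c→12
  n12 'bcbac': b→13
  n13 'bcbacb': ·  [P4 ends]
  n14 'bcc': b→15
  n15 'bccb': c→16
  n16 'bccbc': b→17
  n17 'bccbcb': ·  [P5 ends]

Failure links (BFS by depth):
  n1('b'): parent n0 fail=0; on 'b' 0 → fail=0;  out {6}∪∅={6}
  n3('c'): parent n0 fail=0; on 'c' 0 → fail=0;  out ∅∪∅=∅
  n2('bb'): parent n1 fail=0; on 'b' 0 → fail=1;  out {0}∪{6}={0,6}
  n4('cc'): parent n3 fail=0; on 'c' 0 → fail=3;  out ∅∪∅=∅
  n6('cb'): parent n3 fail=0; on 'b' 0 → fail=1;  out ∅∪{6}={6}
  n9('bc'): parent n1 fail=0; on 'c' 0 → fail=3;  out ∅∪∅=∅
  n5('ccb'): parent n4 fail=3; on 'b' 3 → fail=6;  out {1}∪{6}={1,6}
  n7('cbb'): parent n6 fail=1; on 'b' 1 → fail=2;  out {2}∪{0,6}={0,2,6}
  n8('cca'): parent n4 fail=3; on 'a' 3→0 → fail=0;  out {3}∪∅={3}
  n10('bcb'): parent n9 fail=3; on 'b' 3 → fail=6;  out ∅∪{6}={6}
  n14('bcc'): parent n9 fail=3; on 'c' 3 → fail=4;  out ∅∪∅=∅
  n11('bcba'): parent n10 fail=6; on 'a' 6→1→0 → fail=0;  out ∅∪∅=∅
  n15('bccb'): parent n14 fail=4; on 'b' 4 → fail=5;  out ∅∪{1,6}={1,6}
  n12('bcbac'): parent n11 fail=0; on 'c' 0 → fail=3;  out ∅∪∅=∅
  n16('bccbc'): parent n15 fail=5; on 'c' 5→6→1 → fail=9;  out ∅∪∅=∅
  n13('bcbacb'): parent n12 fail=3; on 'b' 3 → fail=6;  out {4}∪{6}={4,6}
  n17('bccbcb'): parent n16 fail=9; on 'b' 9 → fail=10;  out {5}∪{6}={5,6}

Scan:
pos 0 'c': at 3
pos 1 'c': at 4
pos 2 'b': at 5  → match P1@[0:2],P6@[2:2]
pos 3 'c': at 9 (via fail)
pos 4 'c': at 14
pos 5 'a': at 8 (via fail)  → match P3@[3:5]
pos 6 'b': at 1 (via fail)  → match P6@[6:6]
pos 7 'c': at 9
pos 8 'c': at 14
pos 9 'b': at 15  → match P1@[7:9],P6@[9:9]
pos 10 'c': at 16
pos 11 'b': at 17  → match P5@[6:11],P6@[11:11]
pos 12 'b': at 7 (via fail)  → match P0@[11:12],P2@[10:12],P6@[12:12]
pos 13 'c': at 9 (via fail)
pos 14 'b': at 10  → match P6@[14:14]
pos 15 'b': at 7 (via fail)  → match P0@[14:15],P2@[13:15],P6@[15:15]
pos 16 'c': at 9 (via fail)
pos 17 'c': at 14
pos 18 'c': at 4 (via fail)
pos 19 'a': at 8  → match P3@[17:19]
pos 20 'c': at 3 (via fail)
pos 21 'c': at 4
pos 22 'c': at 4 (via fail)
pos 23 'a': at 8  → match P3@[21:23]
pos 24 'b': at 1 (via fail)  → match P6@[24:24]
pos 25 'b': at 2  → match P0@[24:25],P6@[25:25]
pos 26 'b': at 2 (via fail)  → match P0@[25:26],P6@[26:26]
pos 27 'b': at 2 (via fail)  → match P0@[26:27],P6@[27:27]
pos 28 'a': at 0 (via fail)
pos 29 'a': at 0
pos 30 'b': at 1  → match P6@[30:30]
pos 31 'c': at 9
pos 32 'c': at 14
pos 33 'b': at 15  → match P1@[31:33],P6@[33:33]
pos 34 'c': at 16
pos 35 'b': at 17  → match P5@[30:35],P6@[35:35]
pos 36 'c': at 9 (via fail)
pos 37 'b': at 10  → match P6@[37:37]
pos 38 'b': at 7 (via fail)  → match P0@[37:38],P2@[36:38],P6@[38:38]
pos 39 'a': at 0 (via fail)
pos 40 'c': at 3
pos 41 'b': at 6  → match P6@[41:41]
pos 42 'c': at 9 (via fail)
pos 43 'b': at 10  → match P6@[43:43]
pos 44 'c': at 9 (via fail)
pos 45 'c': at 14
pos 46 'a': at 8 (via fail)  → match P3@[44:46]
pos 47 'c': at 3 (via fail)
pos 48 'b': at 6  → match P6@[48:48]
pos 49 'a': at 0 (via fail)
pos 50 'c': at 3
pos 51 'c': at 4
pos 52 'b': at 5  → match P1@[50:52],P6@[52:52]
pos 53 'b': at 7 (via fail)  → match P0@[52:53],P2@[51:53],P6@[53:53]
pos 54 'c': at 9 (via fail)
pos 55 'b': at 10  → match P6@[55:55]
pos 56 'a': at 11
pos 57 'c': at 12
pos 58 'b': at 13  → match P4@[53:58],P6@[58:58]
pos 59 'c': at 9 (via fail)
pos 60 'c': at 14
pos 61 'b': at 15  → match P1@[59:61],P6@[61:61]
pos 62 'b': at 7 (via fail)  → match P0@[61:62],P2@[60:62],P6@[62:62]
pos 63 'a': at 0 (via fail)
pos 64 'a': at 0
pos 65 'a': at 0
pos 66 'b': at 1  → match P6@[66:66]
pos 67 'a': at 0 (via fail)
pos 68 'c': at 3
pos 69 'c': at 4
pos 70 'a': at 8  → match P3@[68:70]
pos 71 'c': at 3 (via fail)
pos 72 'b': at 6  → match P6@[72:72]
pos 73 'b': at 7  → match P0@[72:73],P2@[71:73],P6@[73:73]
pos 74 'c': at 9 (via fail)

Result: [[2,1],[2,6],[5,3],[6,6],[9,1],[9,6],[11,5],[11,6],[12,0],[12,2],[12,6],[14,6],[15,0],[15,2],[15,6],[19,3],[23,3],[24,6],[25,0],[25,6],[26,0],[26,6],[27,0],[27,6],[30,6],[33,1],[33,6],[35,5],[35,6],[37,6],[38,0],[38,2],[38,6],[41,6],[43,6],[46,3],[48,6],[52,1],[52,6],[53,0],[53,2],[53,6],[55,6],[58,4],[58,6],[61,1],[61,6],[62,0],[62,2],[62,6],[66,6],[70,3],[72,6],[73,0],[73,2],[73,6]]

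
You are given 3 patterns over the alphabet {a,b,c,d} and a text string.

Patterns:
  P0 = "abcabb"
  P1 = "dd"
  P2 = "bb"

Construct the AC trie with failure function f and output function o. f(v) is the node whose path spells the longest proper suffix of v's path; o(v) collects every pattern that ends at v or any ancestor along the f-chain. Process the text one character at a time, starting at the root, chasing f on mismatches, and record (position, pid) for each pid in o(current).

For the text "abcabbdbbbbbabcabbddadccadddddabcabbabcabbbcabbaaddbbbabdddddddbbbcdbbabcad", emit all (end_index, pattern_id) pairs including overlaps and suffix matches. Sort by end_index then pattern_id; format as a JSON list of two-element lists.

Build automaton:
Trie (insert patterns):
  n0 'ε': a→1 b→9 d→7
  n1 'a': b→2
  n2 'ab': c→3
  n3 'abc': a→4
  n4 'abca': b→5
  n5 'abcab': b→6
  n6 'abcabb': ·  [P0 ends]
  n7 'd': d→8
  n8 'dd': ·  [P1 ends]
  n9 'b': b→10
  n10 'bb': ·  [P2 ends]

BFS fail/out derivation:
  fail(1) 'a': from fail(0)=0 chase 'a': 0 ⇒ 0;  out=∅∪out(0)=∅
  fail(7) 'd': from fail(0)=0 chase 'd': 0 ⇒ 0;  out=∅∪out(0)=∅
  fail(9) 'b': from fail(0)=0 chase 'b': 0 ⇒ 0;  out=∅∪out(0)=∅
  fail(2) 'ab': from fail(1)=0 chase 'b': 0 ⇒ 9;  out=∅∪out(9)=∅
  fail(8) 'dd': from fail(7)=0 chase 'd': 0 ⇒ 7;  out={1}∪out(7)={1}
  fail(10) 'bb': from fail(9)=0 chase 'b': 0 ⇒ 9;  out={2}∪out(9)={2}
  fail(3) 'abc': from fail(2)=9 chase 'c': 9→0 ⇒ 0;  out=∅∪out(0)=∅
  fail(4) 'abca': from fail(3)=0 chase 'a': 0 ⇒ 1;  out=∅∪out(1)=∅
  fail(5) 'abcab': from fail(4)=1 chase 'b': 1 ⇒ 2;  out=∅∪out(2)=∅
  fail(6) 'abcabb': from fail(5)=2 chase 'b': 2→9 ⇒ 10;  out={0}∪out(10)={0,2}

Run:
pos 0 'a': at 1
pos 1 'b': at 2
pos 2 'c': at 3
pos 3 'a': at 4
pos 4 'b': at 5
pos 5 'b': at 6  emit P0@[0:5],P2@[4:5]
pos 6 'd': at 7 (fail-walked)
pos 7 'b': at 9 (fail-walked)
pos 8 'b': at 10  emit P2@[7:8]
pos 9 'b': at 10 (fail-walked)  emit P2@[8:9]
pos 10 'b': at 10 (fail-walked)  emit P2@[9:10]
pos 11 'b': at 10 (fail-walked)  emit P2@[10:11]
pos 12 'a': at 1 (fail-walked)
pos 13 'b': at 2
pos 14 'c': at 3
pos 15 'a': at 4
pos 16 'b': at 5
pos 17 'b': at 6  emit P0@[12:17],P2@[16:17]
pos 18 'd': at 7 (fail-walked)
pos 19 'd': at 8  emit P1@[18:19]
pos 20 'a': at 1 (fail-walked)
pos 21 'd': at 7 (fail-walked)
pos 22 'c': at 0 (fail-walked)
pos 23 'c': at 0
pos 24 'a': at 1
pos 25 'd': at 7 (fail-walked)
pos 26 'd': at 8  emit P1@[25:26]
pos 27 'd': at 8 (fail-walked)  emit P1@[26:27]
pos 28 'd': at 8 (fail-walked)  emit P1@[27:28]
pos 29 'd': at 8 (fail-walked)  emit P1@[28:29]
pos 30 'a': at 1 (fail-walked)
pos 31 'b': at 2
pos 32 'c': at 3
pos 33 'a': at 4
pos 34 'b': at 5
pos 35 'b': at 6  emit P0@[30:35],P2@[34:35]
pos 36 'a': at 1 (fail-walked)
pos 37 'b': at 2
pos 38 'c': at 3
pos 39 'a': at 4
pos 40 'b': at 5
pos 41 'b': at 6  emit P0@[36:41],P2@[40:41]
pos 42 'b': at 10 (fail-walked)  emit P2@[41:42]
pos 43 'c': at 0 (fail-walked)
pos 44 'a': at 1
pos 45 'b': at 2
pos 46 'b': at 10 (fail-walked)  emit P2@[45:46]
pos 47 'a': at 1 (fail-walked)
pos 48 'a': at 1 (fail-walked)
pos 49 'd': at 7 (fail-walked)
pos 50 'd': at 8  emit P1@[49:50]
pos 51 'b': at 9 (fail-walked)
pos 52 'b': at 10  emit P2@[51:52]
pos 53 'b': at 10 (fail-walked)  emit P2@[52:53]
pos 54 'a': at 1 (fail-walked)
pos 55 'b': at 2
pos 56 'd': at 7 (fail-walked)
pos 57 'd': at 8  emit P1@[56:57]
pos 58 'd': at 8 (fail-walked)  emit P1@[57:58]
pos 59 'd': at 8 (fail-walked)  emit P1@[58:59]
pos 60 'd': at 8 (fail-walked)  emit P1@[59:60]
pos 61 'd': at 8 (fail-walked)  emit P1@[60:61]
pos 62 'd': at 8 (fail-walked)  emit P1@[61:62]
pos 63 'b': at 9 (fail-walked)
pos 64 'b': at 10  emit P2@[63:64]
pos 65 'b': at 10 (fail-walked)  emit P2@[64:65]
pos 66 'c': at 0 (fail-walked)
pos 67 'd': at 7
pos 68 'b': at 9 (fail-walked)
pos 69 'b': at 10  emit P2@[68:69]
pos 70 'a': at 1 (fail-walked)
pos 71 'b': at 2
pos 72 'c': at 3
pos 73 'a': at 4
pos 74 'd': at 7 (fail-walked)

Matches: [[5,0],[5,2],[8,2],[9,2],[10,2],[11,2],[17,0],[17,2],[19,1],[26,1],[27,1],[28,1],[29,1],[35,0],[35,2],[41,0],[41,2],[42,2],[46,2],[50,1],[52,2],[53,2],[57,1],[58,1],[59,1],[60,1],[61,1],[62,1],[64,2],[65,2],[69,2]]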